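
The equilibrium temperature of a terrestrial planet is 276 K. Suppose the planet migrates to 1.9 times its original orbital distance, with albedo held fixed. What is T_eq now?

T_eq ∝ L^(1/4) · d^(−1/2).
T′ = 276 / 1.9^(1/2) = 200 K.

T_eq ≈ 200 K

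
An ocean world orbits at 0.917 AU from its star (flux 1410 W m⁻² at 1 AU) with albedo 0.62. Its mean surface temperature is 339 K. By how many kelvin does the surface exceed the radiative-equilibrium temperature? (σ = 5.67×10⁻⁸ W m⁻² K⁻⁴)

S = 1410/0.917² = 1677 W m⁻².
T_eq = [S(1−A)/(4σ)]^(1/4) = [1677×0.38/(4×5.67×10⁻⁸)]^(1/4) = 230.2 K.
ΔT = T_surf − T_eq = 339 − 230.2.

ΔT ≈ 108.8 K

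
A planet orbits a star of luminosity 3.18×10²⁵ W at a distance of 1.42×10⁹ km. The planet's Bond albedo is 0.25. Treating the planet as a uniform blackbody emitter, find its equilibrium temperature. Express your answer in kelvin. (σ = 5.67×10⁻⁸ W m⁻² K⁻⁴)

d = 1.42×10⁹ km = 1.42×10¹² m.
Flux: S = L/(4πd²) = 3.18×10²⁵/(4π×(1.42×10¹²)²) = 1.25 W m⁻².
Energy balance: absorbed = emitted ⇒ πR²·S(1−A) = 4πR²·σT_eq⁴, so T_eq⁴ = S(1−A)/(4σ).
T_eq = [1.25 × 0.75 / (4 × 5.67×10⁻⁸)]^(1/4) = (4.15×10⁶)^(1/4) = 45.1 K.

T_eq ≈ 45.1 K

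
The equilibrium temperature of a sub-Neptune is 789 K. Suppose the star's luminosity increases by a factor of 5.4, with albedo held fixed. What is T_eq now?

T_eq ∝ L^(1/4) · d^(−1/2).
T′ = 789 × 5.4^(1/4) = 1200 K.

T_eq ≈ 1200 K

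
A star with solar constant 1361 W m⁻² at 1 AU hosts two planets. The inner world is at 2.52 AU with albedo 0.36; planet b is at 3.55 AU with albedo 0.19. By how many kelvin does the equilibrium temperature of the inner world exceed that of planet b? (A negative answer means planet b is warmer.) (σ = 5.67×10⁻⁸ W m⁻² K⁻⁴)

ΔT ≈ 16.7 K

T_eq = [S₀(1−A)/(4σd²)]^(1/4), so T ∝ (1−A)^(1/4) / √d.
T₁ = [1361×0.64/(4×5.67×10⁻⁸×2.52²)]^(1/4) = 156.82 K.
T₂ = [1361×0.81/(4×5.67×10⁻⁸×3.55²)]^(1/4) = 140.14 K.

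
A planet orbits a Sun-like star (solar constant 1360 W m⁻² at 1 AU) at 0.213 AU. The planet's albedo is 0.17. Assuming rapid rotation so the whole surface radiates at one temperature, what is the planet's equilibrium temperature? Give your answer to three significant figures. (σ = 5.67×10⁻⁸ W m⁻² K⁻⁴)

Flux at 0.213 AU: S = 1360/0.213² = 3.00×10⁴ W m⁻².
Energy balance: absorbed = emitted ⇒ πR²·S(1−A) = 4πR²·σT_eq⁴, so T_eq⁴ = S(1−A)/(4σ).
T_eq = [3.00×10⁴ × 0.83 / (4 × 5.67×10⁻⁸)]^(1/4) = (1.10×10¹¹)^(1/4) = 576 K.

T_eq ≈ 576 K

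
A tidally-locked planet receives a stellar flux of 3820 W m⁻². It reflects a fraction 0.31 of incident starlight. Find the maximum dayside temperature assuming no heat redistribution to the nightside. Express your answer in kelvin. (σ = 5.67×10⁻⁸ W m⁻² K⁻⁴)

With no redistribution each surface element balances locally: S(1−A) = σT⁴.
T = [3820 × 0.69 / 5.67×10⁻⁸]^(1/4) = (4.65×10¹⁰)^(1/4) = 464 K.

T_ss ≈ 464 K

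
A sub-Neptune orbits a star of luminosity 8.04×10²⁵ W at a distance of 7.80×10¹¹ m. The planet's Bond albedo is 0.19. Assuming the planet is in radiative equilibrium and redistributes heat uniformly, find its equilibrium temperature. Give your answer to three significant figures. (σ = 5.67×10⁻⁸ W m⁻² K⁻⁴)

T_eq ≈ 78.3 K

Flux: S = L/(4πd²) = 8.04×10²⁵/(4π×(7.80×10¹¹)²) = 10.5 W m⁻².
Energy balance: absorbed = emitted ⇒ πR²·S(1−A) = 4πR²·σT_eq⁴, so T_eq⁴ = S(1−A)/(4σ).
T_eq = [10.5 × 0.81 / (4 × 5.67×10⁻⁸)]^(1/4) = (3.76×10⁷)^(1/4) = 78.3 K.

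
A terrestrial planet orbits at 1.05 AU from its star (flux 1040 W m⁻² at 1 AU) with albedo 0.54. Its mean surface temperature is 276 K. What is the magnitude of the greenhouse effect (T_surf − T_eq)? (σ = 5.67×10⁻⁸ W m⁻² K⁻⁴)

S = 1040/1.05² = 943.3 W m⁻².
T_eq = [S(1−A)/(4σ)]^(1/4) = [943.3×0.46/(4×5.67×10⁻⁸)]^(1/4) = 209.1 K.
ΔT = T_surf − T_eq = 276 − 209.1.

ΔT ≈ 66.9 K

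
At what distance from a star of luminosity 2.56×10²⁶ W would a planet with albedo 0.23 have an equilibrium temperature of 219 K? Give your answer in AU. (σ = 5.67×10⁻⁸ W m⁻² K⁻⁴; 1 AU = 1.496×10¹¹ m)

d ≈ 1.16 AU

From T_eq⁴ = L(1−A)/(16πσd²): d = √[L(1−A)/(16πσT_eq⁴)].
d = √[2.56×10²⁶ × 0.77 / (16π × 5.67×10⁻⁸ × (219)⁴)] = 1.73×10¹¹ m = 1.16 AU.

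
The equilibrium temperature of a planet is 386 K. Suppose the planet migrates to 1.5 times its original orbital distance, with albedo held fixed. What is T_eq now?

T_eq ≈ 315 K

T_eq ∝ L^(1/4) · d^(−1/2).
T′ = 386 / 1.5^(1/2) = 315 K.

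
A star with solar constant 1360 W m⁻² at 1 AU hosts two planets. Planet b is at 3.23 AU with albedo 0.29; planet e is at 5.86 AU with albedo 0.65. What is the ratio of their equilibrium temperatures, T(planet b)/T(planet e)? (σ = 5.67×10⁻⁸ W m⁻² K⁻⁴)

T_eq = [S₀(1−A)/(4σd²)]^(1/4), so T ∝ (1−A)^(1/4) / √d.
T₁ = [1360×0.71/(4×5.67×10⁻⁸×3.23²)]^(1/4) = 142.13 K.
T₂ = [1360×0.35/(4×5.67×10⁻⁸×5.86²)]^(1/4) = 88.42 K.

T₁/T₂ ≈ 1.607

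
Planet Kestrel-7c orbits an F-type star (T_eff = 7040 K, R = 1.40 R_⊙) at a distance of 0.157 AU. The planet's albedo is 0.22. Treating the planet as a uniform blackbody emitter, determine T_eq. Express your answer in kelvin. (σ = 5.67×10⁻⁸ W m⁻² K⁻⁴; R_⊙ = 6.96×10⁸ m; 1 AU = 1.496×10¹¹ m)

R_⋆ = 1.40 × 6.96×10⁸ = 9.74×10⁸ m.
d = 0.157 AU = 2.35×10¹⁰ m.
L = 4πR_⋆²σT_⋆⁴ = 4π(9.74×10⁸)² × 5.67×10⁻⁸ × (7040)⁴ = 1.66×10²⁷ W.
S = L/(4πd²) = 2.40×10⁵ W m⁻².
Energy balance: absorbed = emitted ⇒ πR²·S(1−A) = 4πR²·σT_eq⁴, so T_eq⁴ = S(1−A)/(4σ).
T_eq = [2.40×10⁵ × 0.78 / (4 × 5.67×10⁻⁸)]^(1/4) = (8.24×10¹¹)^(1/4) = 953 K.

T_eq ≈ 953 K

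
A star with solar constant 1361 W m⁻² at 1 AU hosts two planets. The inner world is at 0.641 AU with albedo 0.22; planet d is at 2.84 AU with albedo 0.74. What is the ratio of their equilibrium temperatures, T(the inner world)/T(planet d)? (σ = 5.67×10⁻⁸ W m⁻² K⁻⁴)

T_eq = [S₀(1−A)/(4σd²)]^(1/4), so T ∝ (1−A)^(1/4) / √d.
T₁ = [1361×0.78/(4×5.67×10⁻⁸×0.641²)]^(1/4) = 326.70 K.
T₂ = [1361×0.26/(4×5.67×10⁻⁸×2.84²)]^(1/4) = 117.93 K.

T₁/T₂ ≈ 2.770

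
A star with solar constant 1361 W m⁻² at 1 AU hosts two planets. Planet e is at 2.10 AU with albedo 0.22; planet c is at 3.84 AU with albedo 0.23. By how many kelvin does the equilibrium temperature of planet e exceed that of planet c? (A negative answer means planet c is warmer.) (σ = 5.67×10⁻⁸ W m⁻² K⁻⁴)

T_eq = [S₀(1−A)/(4σd²)]^(1/4), so T ∝ (1−A)^(1/4) / √d.
T₁ = [1361×0.78/(4×5.67×10⁻⁸×2.10²)]^(1/4) = 180.50 K.
T₂ = [1361×0.77/(4×5.67×10⁻⁸×3.84²)]^(1/4) = 133.05 K.

ΔT ≈ 47.4 K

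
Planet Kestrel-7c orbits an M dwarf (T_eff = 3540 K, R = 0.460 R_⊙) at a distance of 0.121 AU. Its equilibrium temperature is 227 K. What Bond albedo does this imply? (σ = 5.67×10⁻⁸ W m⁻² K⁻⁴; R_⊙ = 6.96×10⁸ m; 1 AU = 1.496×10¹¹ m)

A ≈ 0.78

R_⋆ = 0.460 × 6.96×10⁸ = 3.20×10⁸ m.
d = 0.121 AU = 1.81×10¹⁰ m.
L = 4πR_⋆²σT_⋆⁴ = 4π(3.20×10⁸)² × 5.67×10⁻⁸ × (3540)⁴ = 1.15×10²⁵ W.
S = L/(4πd²) = 2790 W m⁻².
From T_eq⁴ = S(1−A)/(4σ): 1−A = 4σT_eq⁴/S.
1−A = 4 × 5.67×10⁻⁸ × (227)⁴ / 2790 = 0.216.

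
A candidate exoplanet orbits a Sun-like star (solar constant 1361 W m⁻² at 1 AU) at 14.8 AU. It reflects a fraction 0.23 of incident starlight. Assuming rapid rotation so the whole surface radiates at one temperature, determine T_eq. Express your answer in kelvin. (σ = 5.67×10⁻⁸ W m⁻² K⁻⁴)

Flux at 14.8 AU: S = 1361/14.8² = 6.21 W m⁻².
Energy balance: absorbed = emitted ⇒ πR²·S(1−A) = 4πR²·σT_eq⁴, so T_eq⁴ = S(1−A)/(4σ).
T_eq = [6.21 × 0.77 / (4 × 5.67×10⁻⁸)]^(1/4) = (2.11×10⁷)^(1/4) = 67.8 K.

T_eq ≈ 67.8 K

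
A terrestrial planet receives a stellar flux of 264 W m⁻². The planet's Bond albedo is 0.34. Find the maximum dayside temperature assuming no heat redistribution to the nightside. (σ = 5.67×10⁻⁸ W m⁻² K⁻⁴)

With no redistribution each surface element balances locally: S(1−A) = σT⁴.
T = [264 × 0.66 / 5.67×10⁻⁸]^(1/4) = (3.07×10⁹)^(1/4) = 235 K.

T_ss ≈ 235 K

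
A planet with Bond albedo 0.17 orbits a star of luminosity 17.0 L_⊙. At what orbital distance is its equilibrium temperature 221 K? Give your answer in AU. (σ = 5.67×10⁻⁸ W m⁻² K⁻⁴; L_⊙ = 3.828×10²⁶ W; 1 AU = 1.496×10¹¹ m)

d ≈ 5.96 AU

L = 17.0 × 3.828×10²⁶ = 6.51×10²⁷ W.
From T_eq⁴ = L(1−A)/(16πσd²): d = √[L(1−A)/(16πσT_eq⁴)].
d = √[6.51×10²⁷ × 0.83 / (16π × 5.67×10⁻⁸ × (221)⁴)] = 8.91×10¹¹ m = 5.96 AU.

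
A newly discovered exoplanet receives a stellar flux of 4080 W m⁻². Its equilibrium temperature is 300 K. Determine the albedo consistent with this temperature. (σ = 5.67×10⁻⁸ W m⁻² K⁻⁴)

A ≈ 0.55

From T_eq⁴ = S(1−A)/(4σ): 1−A = 4σT_eq⁴/S.
1−A = 4 × 5.67×10⁻⁸ × (300)⁴ / 4080 = 0.450.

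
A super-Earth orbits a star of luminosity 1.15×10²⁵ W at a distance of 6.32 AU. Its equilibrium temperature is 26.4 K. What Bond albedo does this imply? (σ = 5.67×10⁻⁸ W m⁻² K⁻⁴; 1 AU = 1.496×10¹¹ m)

A ≈ 0.89

d = 6.32 AU = 9.45×10¹¹ m.
Flux: S = L/(4πd²) = 1.15×10²⁵/(4π×(9.45×10¹¹)²) = 1.02 W m⁻².
From T_eq⁴ = S(1−A)/(4σ): 1−A = 4σT_eq⁴/S.
1−A = 4 × 5.67×10⁻⁸ × (26.4)⁴ / 1.02 = 0.108.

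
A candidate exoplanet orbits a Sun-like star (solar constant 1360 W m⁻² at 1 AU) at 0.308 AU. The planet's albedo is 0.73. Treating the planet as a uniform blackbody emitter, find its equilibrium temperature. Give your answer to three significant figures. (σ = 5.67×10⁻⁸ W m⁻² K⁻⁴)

Flux at 0.308 AU: S = 1360/0.308² = 1.43×10⁴ W m⁻².
Energy balance: absorbed = emitted ⇒ πR²·S(1−A) = 4πR²·σT_eq⁴, so T_eq⁴ = S(1−A)/(4σ).
T_eq = [1.43×10⁴ × 0.27 / (4 × 5.67×10⁻⁸)]^(1/4) = (1.71×10¹⁰)^(1/4) = 361 K.

T_eq ≈ 361 K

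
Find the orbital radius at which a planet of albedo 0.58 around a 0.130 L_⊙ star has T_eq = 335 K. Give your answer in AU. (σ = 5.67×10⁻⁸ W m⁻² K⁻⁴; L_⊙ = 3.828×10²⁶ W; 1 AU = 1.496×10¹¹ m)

d ≈ 0.161 AU

L = 0.130 × 3.828×10²⁶ = 4.98×10²⁵ W.
From T_eq⁴ = L(1−A)/(16πσd²): d = √[L(1−A)/(16πσT_eq⁴)].
d = √[4.98×10²⁵ × 0.42 / (16π × 5.67×10⁻⁸ × (335)⁴)] = 2.41×10¹⁰ m = 0.161 AU.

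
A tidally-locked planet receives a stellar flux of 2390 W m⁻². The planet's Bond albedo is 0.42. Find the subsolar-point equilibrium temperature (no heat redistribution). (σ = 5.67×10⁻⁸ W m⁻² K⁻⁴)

T_ss ≈ 395 K

At the subsolar point the surface absorbs S(1−A) and emits σT⁴ per unit area — no factor of 4, since only the local patch is in balance.
T = [2390 × 0.58 / 5.67×10⁻⁸]^(1/4) = (2.44×10¹⁰)^(1/4) = 395 K.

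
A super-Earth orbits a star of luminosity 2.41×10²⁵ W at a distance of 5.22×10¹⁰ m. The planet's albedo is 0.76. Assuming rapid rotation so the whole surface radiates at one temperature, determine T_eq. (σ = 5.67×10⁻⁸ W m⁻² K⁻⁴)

T_eq ≈ 165 K

Flux: S = L/(4πd²) = 2.41×10²⁵/(4π×(5.22×10¹⁰)²) = 704 W m⁻².
Energy balance: absorbed = emitted ⇒ πR²·S(1−A) = 4πR²·σT_eq⁴, so T_eq⁴ = S(1−A)/(4σ).
T_eq = [704 × 0.24 / (4 × 5.67×10⁻⁸)]^(1/4) = (7.45×10⁸)^(1/4) = 165 K.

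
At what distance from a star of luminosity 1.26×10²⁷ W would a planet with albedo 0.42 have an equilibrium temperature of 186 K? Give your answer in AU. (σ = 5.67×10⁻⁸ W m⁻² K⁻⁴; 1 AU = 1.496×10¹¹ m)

From T_eq⁴ = L(1−A)/(16πσd²): d = √[L(1−A)/(16πσT_eq⁴)].
d = √[1.26×10²⁷ × 0.58 / (16π × 5.67×10⁻⁸ × (186)⁴)] = 4.63×10¹¹ m = 3.09 AU.

d ≈ 3.09 AU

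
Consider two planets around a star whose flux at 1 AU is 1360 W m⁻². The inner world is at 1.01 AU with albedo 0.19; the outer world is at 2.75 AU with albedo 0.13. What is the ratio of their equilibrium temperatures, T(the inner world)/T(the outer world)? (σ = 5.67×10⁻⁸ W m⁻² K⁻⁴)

T₁/T₂ ≈ 1.621

T_eq = [S₀(1−A)/(4σd²)]^(1/4), so T ∝ (1−A)^(1/4) / √d.
T₁ = [1360×0.81/(4×5.67×10⁻⁸×1.01²)]^(1/4) = 262.68 K.
T₂ = [1360×0.87/(4×5.67×10⁻⁸×2.75²)]^(1/4) = 162.06 K.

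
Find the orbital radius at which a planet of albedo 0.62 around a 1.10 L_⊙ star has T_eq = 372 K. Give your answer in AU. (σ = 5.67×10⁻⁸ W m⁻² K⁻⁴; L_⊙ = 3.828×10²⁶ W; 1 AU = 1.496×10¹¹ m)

d ≈ 0.362 AU

L = 1.10 × 3.828×10²⁶ = 4.21×10²⁶ W.
From T_eq⁴ = L(1−A)/(16πσd²): d = √[L(1−A)/(16πσT_eq⁴)].
d = √[4.21×10²⁶ × 0.38 / (16π × 5.67×10⁻⁸ × (372)⁴)] = 5.41×10¹⁰ m = 0.362 AU.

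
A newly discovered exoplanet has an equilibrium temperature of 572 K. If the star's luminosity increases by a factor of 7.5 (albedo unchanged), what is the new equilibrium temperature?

T_eq ∝ L^(1/4) · d^(−1/2).
T′ = 572 × 7.5^(1/4) = 947 K.

T_eq ≈ 947 K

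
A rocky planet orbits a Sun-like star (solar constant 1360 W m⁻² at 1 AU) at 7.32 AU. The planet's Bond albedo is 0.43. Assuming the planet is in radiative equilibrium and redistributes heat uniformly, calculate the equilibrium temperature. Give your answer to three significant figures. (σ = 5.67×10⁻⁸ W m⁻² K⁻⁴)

Flux at 7.32 AU: S = 1360/7.32² = 25.4 W m⁻².
Energy balance: absorbed = emitted ⇒ πR²·S(1−A) = 4πR²·σT_eq⁴, so T_eq⁴ = S(1−A)/(4σ).
T_eq = [25.4 × 0.57 / (4 × 5.67×10⁻⁸)]^(1/4) = (6.38×10⁷)^(1/4) = 89.4 K.

T_eq ≈ 89.4 K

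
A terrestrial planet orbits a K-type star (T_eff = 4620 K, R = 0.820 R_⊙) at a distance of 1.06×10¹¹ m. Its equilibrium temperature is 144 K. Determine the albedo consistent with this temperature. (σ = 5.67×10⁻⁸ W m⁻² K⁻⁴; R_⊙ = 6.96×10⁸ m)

A ≈ 0.87

R_⋆ = 0.820 × 6.96×10⁸ = 5.71×10⁸ m.
L = 4πR_⋆²σT_⋆⁴ = 4π(5.71×10⁸)² × 5.67×10⁻⁸ × (4620)⁴ = 1.06×10²⁶ W.
S = L/(4πd²) = 749 W m⁻².
From T_eq⁴ = S(1−A)/(4σ): 1−A = 4σT_eq⁴/S.
1−A = 4 × 5.67×10⁻⁸ × (144)⁴ / 749 = 0.130.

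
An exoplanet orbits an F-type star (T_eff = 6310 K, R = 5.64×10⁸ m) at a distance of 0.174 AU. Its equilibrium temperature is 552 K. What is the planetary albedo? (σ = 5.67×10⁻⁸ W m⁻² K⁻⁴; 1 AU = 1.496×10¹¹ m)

d = 0.174 AU = 2.60×10¹⁰ m.
L = 4πR_⋆²σT_⋆⁴ = 4π(5.64×10⁸)² × 5.67×10⁻⁸ × (6310)⁴ = 3.59×10²⁶ W.
S = L/(4πd²) = 4.22×10⁴ W m⁻².
From T_eq⁴ = S(1−A)/(4σ): 1−A = 4σT_eq⁴/S.
1−A = 4 × 5.67×10⁻⁸ × (552)⁴ / 4.22×10⁴ = 0.499.

A ≈ 0.50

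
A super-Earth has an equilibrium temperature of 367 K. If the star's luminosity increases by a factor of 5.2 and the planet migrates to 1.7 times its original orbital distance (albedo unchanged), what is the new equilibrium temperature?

T_eq ≈ 425 K

T_eq ∝ L^(1/4) · d^(−1/2).
T′ = 367 × 5.2^(1/4) / 1.7^(1/2) = 425 K.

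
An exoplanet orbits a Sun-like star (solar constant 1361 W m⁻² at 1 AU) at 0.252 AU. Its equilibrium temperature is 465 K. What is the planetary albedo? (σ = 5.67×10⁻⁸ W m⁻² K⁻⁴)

A ≈ 0.51

Flux at 0.252 AU: S = 1361/0.252² = 2.14×10⁴ W m⁻².
From T_eq⁴ = S(1−A)/(4σ): 1−A = 4σT_eq⁴/S.
1−A = 4 × 5.67×10⁻⁸ × (465)⁴ / 2.14×10⁴ = 0.495.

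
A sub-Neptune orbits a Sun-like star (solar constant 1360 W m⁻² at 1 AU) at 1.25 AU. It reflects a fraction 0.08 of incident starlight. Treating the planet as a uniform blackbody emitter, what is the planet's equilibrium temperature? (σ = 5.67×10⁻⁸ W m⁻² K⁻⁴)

Flux at 1.25 AU: S = 1360/1.25² = 870 W m⁻².
Energy balance: absorbed = emitted ⇒ πR²·S(1−A) = 4πR²·σT_eq⁴, so T_eq⁴ = S(1−A)/(4σ).
T_eq = [870 × 0.92 / (4 × 5.67×10⁻⁸)]^(1/4) = (3.53×10⁹)^(1/4) = 244 K.

T_eq ≈ 244 K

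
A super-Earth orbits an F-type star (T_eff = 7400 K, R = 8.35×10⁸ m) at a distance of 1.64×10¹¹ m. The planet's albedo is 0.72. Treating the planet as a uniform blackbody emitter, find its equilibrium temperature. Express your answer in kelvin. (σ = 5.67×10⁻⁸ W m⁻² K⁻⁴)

T_eq ≈ 272 K

L = 4πR_⋆²σT_⋆⁴ = 4π(8.35×10⁸)² × 5.67×10⁻⁸ × (7400)⁴ = 1.49×10²⁷ W.
S = L/(4πd²) = 4410 W m⁻².
Energy balance: absorbed = emitted ⇒ πR²·S(1−A) = 4πR²·σT_eq⁴, so T_eq⁴ = S(1−A)/(4σ).
T_eq = [4410 × 0.28 / (4 × 5.67×10⁻⁸)]^(1/4) = (5.44×10⁹)^(1/4) = 272 K.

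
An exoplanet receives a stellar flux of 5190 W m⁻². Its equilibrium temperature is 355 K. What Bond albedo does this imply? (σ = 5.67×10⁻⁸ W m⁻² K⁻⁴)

A ≈ 0.31

From T_eq⁴ = S(1−A)/(4σ): 1−A = 4σT_eq⁴/S.
1−A = 4 × 5.67×10⁻⁸ × (355)⁴ / 5190 = 0.694.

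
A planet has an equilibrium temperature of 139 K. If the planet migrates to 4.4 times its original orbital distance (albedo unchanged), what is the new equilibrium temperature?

T_eq ∝ L^(1/4) · d^(−1/2).
T′ = 139 / 4.4^(1/2) = 66.3 K.

T_eq ≈ 66.3 K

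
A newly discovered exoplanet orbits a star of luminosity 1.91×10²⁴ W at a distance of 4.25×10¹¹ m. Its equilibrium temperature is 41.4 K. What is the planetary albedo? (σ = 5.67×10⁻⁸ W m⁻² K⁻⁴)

A ≈ 0.21

Flux: S = L/(4πd²) = 1.91×10²⁴/(4π×(4.25×10¹¹)²) = 0.841 W m⁻².
From T_eq⁴ = S(1−A)/(4σ): 1−A = 4σT_eq⁴/S.
1−A = 4 × 5.67×10⁻⁸ × (41.4)⁴ / 0.841 = 0.792.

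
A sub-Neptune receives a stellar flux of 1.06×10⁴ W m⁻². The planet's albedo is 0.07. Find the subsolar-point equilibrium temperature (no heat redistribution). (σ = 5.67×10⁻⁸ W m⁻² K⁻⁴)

At the subsolar point the surface absorbs S(1−A) and emits σT⁴ per unit area — no factor of 4, since only the local patch is in balance.
T = [1.06×10⁴ × 0.93 / 5.67×10⁻⁸]^(1/4) = (1.74×10¹¹)^(1/4) = 646 K.

T_ss ≈ 646 K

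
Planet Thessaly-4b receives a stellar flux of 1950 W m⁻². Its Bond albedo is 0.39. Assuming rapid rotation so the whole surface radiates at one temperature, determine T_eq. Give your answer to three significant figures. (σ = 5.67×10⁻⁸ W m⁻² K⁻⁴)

Energy balance: absorbed = emitted ⇒ πR²·S(1−A) = 4πR²·σT_eq⁴, so T_eq⁴ = S(1−A)/(4σ).
T_eq = [1950 × 0.61 / (4 × 5.67×10⁻⁸)]^(1/4) = (5.24×10⁹)^(1/4) = 269 K.

T_eq ≈ 269 K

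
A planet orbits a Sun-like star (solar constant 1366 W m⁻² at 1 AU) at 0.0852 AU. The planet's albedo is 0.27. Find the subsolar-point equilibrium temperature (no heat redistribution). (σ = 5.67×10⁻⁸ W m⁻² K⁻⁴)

T_ss ≈ 1250 K

Flux at 0.0852 AU: S = 1366/0.0852² = 1.88×10⁵ W m⁻².
At the subsolar point the surface absorbs S(1−A) and emits σT⁴ per unit area — no factor of 4, since only the local patch is in balance.
T = [1.88×10⁵ × 0.73 / 5.67×10⁻⁸]^(1/4) = (2.42×10¹²)^(1/4) = 1250 K.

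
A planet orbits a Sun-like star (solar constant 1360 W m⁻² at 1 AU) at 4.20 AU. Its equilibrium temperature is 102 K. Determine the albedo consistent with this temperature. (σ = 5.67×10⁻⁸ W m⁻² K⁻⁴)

A ≈ 0.68

Flux at 4.20 AU: S = 1360/4.20² = 77.1 W m⁻².
From T_eq⁴ = S(1−A)/(4σ): 1−A = 4σT_eq⁴/S.
1−A = 4 × 5.67×10⁻⁸ × (102)⁴ / 77.1 = 0.318.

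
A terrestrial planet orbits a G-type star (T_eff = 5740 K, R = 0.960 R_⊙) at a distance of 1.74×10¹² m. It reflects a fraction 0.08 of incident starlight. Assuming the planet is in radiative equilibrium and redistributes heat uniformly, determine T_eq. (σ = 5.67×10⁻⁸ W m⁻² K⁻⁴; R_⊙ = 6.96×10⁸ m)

T_eq ≈ 77.9 K

R_⋆ = 0.960 × 6.96×10⁸ = 6.68×10⁸ m.
L = 4πR_⋆²σT_⋆⁴ = 4π(6.68×10⁸)² × 5.67×10⁻⁸ × (5740)⁴ = 3.45×10²⁶ W.
S = L/(4πd²) = 9.08 W m⁻².
Energy balance: absorbed = emitted ⇒ πR²·S(1−A) = 4πR²·σT_eq⁴, so T_eq⁴ = S(1−A)/(4σ).
T_eq = [9.08 × 0.92 / (4 × 5.67×10⁻⁸)]^(1/4) = (3.68×10⁷)^(1/4) = 77.9 K.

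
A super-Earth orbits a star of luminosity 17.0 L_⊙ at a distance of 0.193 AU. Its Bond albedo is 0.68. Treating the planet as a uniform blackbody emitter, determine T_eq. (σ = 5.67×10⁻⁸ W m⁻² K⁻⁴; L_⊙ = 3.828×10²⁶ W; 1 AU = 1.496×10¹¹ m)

T_eq ≈ 968 K

d = 0.193 AU = 2.89×10¹⁰ m.
L = 17.0 × 3.828×10²⁶ = 6.51×10²⁷ W.
Flux: S = L/(4πd²) = 6.51×10²⁷/(4π×(2.89×10¹⁰)²) = 6.21×10⁵ W m⁻².
Energy balance: absorbed = emitted ⇒ πR²·S(1−A) = 4πR²·σT_eq⁴, so T_eq⁴ = S(1−A)/(4σ).
T_eq = [6.21×10⁵ × 0.32 / (4 × 5.67×10⁻⁸)]^(1/4) = (8.76×10¹¹)^(1/4) = 968 K.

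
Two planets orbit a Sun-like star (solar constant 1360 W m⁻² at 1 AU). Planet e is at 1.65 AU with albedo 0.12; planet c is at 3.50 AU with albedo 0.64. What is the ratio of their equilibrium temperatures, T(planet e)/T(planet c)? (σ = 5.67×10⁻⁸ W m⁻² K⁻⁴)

T₁/T₂ ≈ 1.821

T_eq = [S₀(1−A)/(4σd²)]^(1/4), so T ∝ (1−A)^(1/4) / √d.
T₁ = [1360×0.88/(4×5.67×10⁻⁸×1.65²)]^(1/4) = 209.82 K.
T₂ = [1360×0.36/(4×5.67×10⁻⁸×3.50²)]^(1/4) = 115.22 K.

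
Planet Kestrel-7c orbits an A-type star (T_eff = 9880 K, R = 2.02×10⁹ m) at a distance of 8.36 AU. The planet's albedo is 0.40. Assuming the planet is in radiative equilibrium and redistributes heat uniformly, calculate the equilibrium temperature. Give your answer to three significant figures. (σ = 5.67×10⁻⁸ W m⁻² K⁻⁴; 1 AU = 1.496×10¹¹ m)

d = 8.36 AU = 1.25×10¹² m.
L = 4πR_⋆²σT_⋆⁴ = 4π(2.02×10⁹)² × 5.67×10⁻⁸ × (9880)⁴ = 2.77×10²⁸ W.
S = L/(4πd²) = 1410 W m⁻².
Energy balance: absorbed = emitted ⇒ πR²·S(1−A) = 4πR²·σT_eq⁴, so T_eq⁴ = S(1−A)/(4σ).
T_eq = [1410 × 0.60 / (4 × 5.67×10⁻⁸)]^(1/4) = (3.73×10⁹)^(1/4) = 247 K.

T_eq ≈ 247 K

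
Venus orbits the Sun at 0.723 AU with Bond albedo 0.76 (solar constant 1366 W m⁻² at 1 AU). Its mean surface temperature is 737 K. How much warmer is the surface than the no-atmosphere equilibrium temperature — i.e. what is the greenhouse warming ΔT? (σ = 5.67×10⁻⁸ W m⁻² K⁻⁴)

S = 1366/0.723² = 2613 W m⁻².
T_eq = [S(1−A)/(4σ)]^(1/4) = [2613×0.24/(4×5.67×10⁻⁸)]^(1/4) = 229.3 K.
ΔT = T_surf − T_eq = 737 − 229.3.

ΔT ≈ 507.7 K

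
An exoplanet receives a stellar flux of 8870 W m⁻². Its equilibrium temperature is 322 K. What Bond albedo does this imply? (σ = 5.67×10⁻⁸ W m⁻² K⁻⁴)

A ≈ 0.73

From T_eq⁴ = S(1−A)/(4σ): 1−A = 4σT_eq⁴/S.
1−A = 4 × 5.67×10⁻⁸ × (322)⁴ / 8870 = 0.275.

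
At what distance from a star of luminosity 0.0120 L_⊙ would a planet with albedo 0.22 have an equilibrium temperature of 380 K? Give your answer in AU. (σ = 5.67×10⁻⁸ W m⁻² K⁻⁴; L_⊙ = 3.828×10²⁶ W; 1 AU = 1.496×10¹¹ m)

d ≈ 0.0519 AU

L = 0.0120 × 3.828×10²⁶ = 4.59×10²⁴ W.
From T_eq⁴ = L(1−A)/(16πσd²): d = √[L(1−A)/(16πσT_eq⁴)].
d = √[4.59×10²⁴ × 0.78 / (16π × 5.67×10⁻⁸ × (380)⁴)] = 7.76×10⁹ m = 0.0519 AU.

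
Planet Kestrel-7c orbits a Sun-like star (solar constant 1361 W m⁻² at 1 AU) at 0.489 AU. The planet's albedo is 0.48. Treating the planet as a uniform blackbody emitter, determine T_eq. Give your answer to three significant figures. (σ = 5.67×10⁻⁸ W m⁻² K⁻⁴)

T_eq ≈ 338 K

Flux at 0.489 AU: S = 1361/0.489² = 5690 W m⁻².
Energy balance: absorbed = emitted ⇒ πR²·S(1−A) = 4πR²·σT_eq⁴, so T_eq⁴ = S(1−A)/(4σ).
T_eq = [5690 × 0.52 / (4 × 5.67×10⁻⁸)]^(1/4) = (1.30×10¹⁰)^(1/4) = 338 K.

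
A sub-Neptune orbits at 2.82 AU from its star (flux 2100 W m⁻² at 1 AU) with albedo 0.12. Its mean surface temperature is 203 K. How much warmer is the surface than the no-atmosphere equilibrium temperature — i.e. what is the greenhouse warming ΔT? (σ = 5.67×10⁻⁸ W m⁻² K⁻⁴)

S = 2100/2.82² = 264.1 W m⁻².
T_eq = [S(1−A)/(4σ)]^(1/4) = [264.1×0.88/(4×5.67×10⁻⁸)]^(1/4) = 178.9 K.
ΔT = T_surf − T_eq = 203 − 178.9.

ΔT ≈ 24.1 K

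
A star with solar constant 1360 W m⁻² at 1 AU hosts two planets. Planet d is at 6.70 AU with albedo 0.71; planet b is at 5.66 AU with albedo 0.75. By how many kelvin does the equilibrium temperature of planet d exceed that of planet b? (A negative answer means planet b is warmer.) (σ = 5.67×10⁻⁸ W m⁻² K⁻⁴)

T_eq = [S₀(1−A)/(4σd²)]^(1/4), so T ∝ (1−A)^(1/4) / √d.
T₁ = [1360×0.29/(4×5.67×10⁻⁸×6.70²)]^(1/4) = 78.89 K.
T₂ = [1360×0.25/(4×5.67×10⁻⁸×5.66²)]^(1/4) = 82.71 K.

ΔT ≈ -3.8 K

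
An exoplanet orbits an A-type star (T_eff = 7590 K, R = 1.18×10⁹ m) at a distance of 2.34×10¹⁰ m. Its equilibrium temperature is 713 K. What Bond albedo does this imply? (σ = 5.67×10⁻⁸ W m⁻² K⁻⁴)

L = 4πR_⋆²σT_⋆⁴ = 4π(1.18×10⁹)² × 5.67×10⁻⁸ × (7590)⁴ = 3.29×10²⁷ W.
S = L/(4πd²) = 4.79×10⁵ W m⁻².
From T_eq⁴ = S(1−A)/(4σ): 1−A = 4σT_eq⁴/S.
1−A = 4 × 5.67×10⁻⁸ × (713)⁴ / 4.79×10⁵ = 0.122.

A ≈ 0.88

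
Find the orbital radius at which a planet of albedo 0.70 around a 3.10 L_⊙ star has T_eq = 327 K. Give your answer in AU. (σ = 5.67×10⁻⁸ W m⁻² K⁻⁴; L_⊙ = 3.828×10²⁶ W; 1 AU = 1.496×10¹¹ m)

L = 3.10 × 3.828×10²⁶ = 1.19×10²⁷ W.
From T_eq⁴ = L(1−A)/(16πσd²): d = √[L(1−A)/(16πσT_eq⁴)].
d = √[1.19×10²⁷ × 0.30 / (16π × 5.67×10⁻⁸ × (327)⁴)] = 1.05×10¹¹ m = 0.699 AU.

d ≈ 0.699 AU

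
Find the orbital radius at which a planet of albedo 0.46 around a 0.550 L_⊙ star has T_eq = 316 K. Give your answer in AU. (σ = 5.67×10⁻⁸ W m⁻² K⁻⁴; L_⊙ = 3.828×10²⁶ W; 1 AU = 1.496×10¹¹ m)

L = 0.550 × 3.828×10²⁶ = 2.11×10²⁶ W.
From T_eq⁴ = L(1−A)/(16πσd²): d = √[L(1−A)/(16πσT_eq⁴)].
d = √[2.11×10²⁶ × 0.54 / (16π × 5.67×10⁻⁸ × (316)⁴)] = 6.33×10¹⁰ m = 0.423 AU.

d ≈ 0.423 AU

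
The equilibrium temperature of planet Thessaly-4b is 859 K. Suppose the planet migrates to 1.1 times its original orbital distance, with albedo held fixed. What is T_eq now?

T_eq ∝ L^(1/4) · d^(−1/2).
T′ = 859 / 1.1^(1/2) = 819 K.

T_eq ≈ 819 K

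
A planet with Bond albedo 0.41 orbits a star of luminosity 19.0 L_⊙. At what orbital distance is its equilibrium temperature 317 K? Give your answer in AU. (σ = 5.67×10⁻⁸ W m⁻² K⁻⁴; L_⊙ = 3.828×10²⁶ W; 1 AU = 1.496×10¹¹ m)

L = 19.0 × 3.828×10²⁶ = 7.27×10²⁷ W.
From T_eq⁴ = L(1−A)/(16πσd²): d = √[L(1−A)/(16πσT_eq⁴)].
d = √[7.27×10²⁷ × 0.59 / (16π × 5.67×10⁻⁸ × (317)⁴)] = 3.86×10¹¹ m = 2.58 AU.

d ≈ 2.58 AU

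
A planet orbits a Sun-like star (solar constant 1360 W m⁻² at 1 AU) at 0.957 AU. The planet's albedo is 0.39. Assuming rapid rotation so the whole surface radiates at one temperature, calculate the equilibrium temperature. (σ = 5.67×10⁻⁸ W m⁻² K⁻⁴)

Flux at 0.957 AU: S = 1360/0.957² = 1480 W m⁻².
Energy balance: absorbed = emitted ⇒ πR²·S(1−A) = 4πR²·σT_eq⁴, so T_eq⁴ = S(1−A)/(4σ).
T_eq = [1480 × 0.61 / (4 × 5.67×10⁻⁸)]^(1/4) = (3.99×10⁹)^(1/4) = 251 K.

T_eq ≈ 251 K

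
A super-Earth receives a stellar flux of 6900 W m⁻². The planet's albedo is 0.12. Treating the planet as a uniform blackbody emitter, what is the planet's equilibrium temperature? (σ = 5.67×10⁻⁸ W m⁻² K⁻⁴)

Energy balance: absorbed = emitted ⇒ πR²·S(1−A) = 4πR²·σT_eq⁴, so T_eq⁴ = S(1−A)/(4σ).
T_eq = [6900 × 0.88 / (4 × 5.67×10⁻⁸)]^(1/4) = (2.68×10¹⁰)^(1/4) = 405 K.

T_eq ≈ 405 K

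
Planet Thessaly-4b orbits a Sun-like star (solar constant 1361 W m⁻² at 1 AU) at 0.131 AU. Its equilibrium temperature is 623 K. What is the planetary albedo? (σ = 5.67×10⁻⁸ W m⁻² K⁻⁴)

Flux at 0.131 AU: S = 1361/0.131² = 7.93×10⁴ W m⁻².
From T_eq⁴ = S(1−A)/(4σ): 1−A = 4σT_eq⁴/S.
1−A = 4 × 5.67×10⁻⁸ × (623)⁴ / 7.93×10⁴ = 0.431.

A ≈ 0.57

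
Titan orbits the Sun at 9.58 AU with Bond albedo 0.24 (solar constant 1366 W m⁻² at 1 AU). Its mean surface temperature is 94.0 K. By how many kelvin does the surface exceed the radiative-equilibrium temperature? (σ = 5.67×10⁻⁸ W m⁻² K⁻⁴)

S = 1366/9.58² = 14.88 W m⁻².
T_eq = [S(1−A)/(4σ)]^(1/4) = [14.88×0.76/(4×5.67×10⁻⁸)]^(1/4) = 84.0 K.
ΔT = T_surf − T_eq = 94 − 84.0.

ΔT ≈ 10.0 K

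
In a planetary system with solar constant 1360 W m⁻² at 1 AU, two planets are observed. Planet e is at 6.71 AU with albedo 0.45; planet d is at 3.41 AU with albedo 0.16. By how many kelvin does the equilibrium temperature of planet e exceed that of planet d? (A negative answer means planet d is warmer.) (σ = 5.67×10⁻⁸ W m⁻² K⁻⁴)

ΔT ≈ -51.8 K

T_eq = [S₀(1−A)/(4σd²)]^(1/4), so T ∝ (1−A)^(1/4) / √d.
T₁ = [1360×0.55/(4×5.67×10⁻⁸×6.71²)]^(1/4) = 92.51 K.
T₂ = [1360×0.84/(4×5.67×10⁻⁸×3.41²)]^(1/4) = 144.27 K.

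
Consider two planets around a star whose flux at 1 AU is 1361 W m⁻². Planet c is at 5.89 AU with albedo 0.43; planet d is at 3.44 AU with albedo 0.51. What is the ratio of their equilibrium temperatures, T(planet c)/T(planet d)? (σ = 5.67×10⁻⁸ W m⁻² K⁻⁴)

T_eq = [S₀(1−A)/(4σd²)]^(1/4), so T ∝ (1−A)^(1/4) / √d.
T₁ = [1361×0.57/(4×5.67×10⁻⁸×5.89²)]^(1/4) = 99.65 K.
T₂ = [1361×0.49/(4×5.67×10⁻⁸×3.44²)]^(1/4) = 125.55 K.

T₁/T₂ ≈ 0.794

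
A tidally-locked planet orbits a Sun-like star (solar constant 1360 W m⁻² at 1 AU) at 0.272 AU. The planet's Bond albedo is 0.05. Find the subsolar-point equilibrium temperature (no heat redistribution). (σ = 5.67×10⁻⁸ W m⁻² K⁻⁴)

Flux at 0.272 AU: S = 1360/0.272² = 1.84×10⁴ W m⁻².
At the subsolar point the surface absorbs S(1−A) and emits σT⁴ per unit area — no factor of 4, since only the local patch is in balance.
T = [1.84×10⁴ × 0.95 / 5.67×10⁻⁸]^(1/4) = (3.08×10¹¹)^(1/4) = 745 K.

T_ss ≈ 745 K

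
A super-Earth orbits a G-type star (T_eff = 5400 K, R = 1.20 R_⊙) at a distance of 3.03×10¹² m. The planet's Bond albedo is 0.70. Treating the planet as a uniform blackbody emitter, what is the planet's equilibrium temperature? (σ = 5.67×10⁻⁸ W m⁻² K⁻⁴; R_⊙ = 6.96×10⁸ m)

R_⋆ = 1.20 × 6.96×10⁸ = 8.35×10⁸ m.
L = 4πR_⋆²σT_⋆⁴ = 4π(8.35×10⁸)² × 5.67×10⁻⁸ × (5400)⁴ = 4.23×10²⁶ W.
S = L/(4πd²) = 3.66 W m⁻².
Energy balance: absorbed = emitted ⇒ πR²·S(1−A) = 4πR²·σT_eq⁴, so T_eq⁴ = S(1−A)/(4σ).
T_eq = [3.66 × 0.30 / (4 × 5.67×10⁻⁸)]^(1/4) = (4.85×10⁶)^(1/4) = 46.9 K.

T_eq ≈ 46.9 K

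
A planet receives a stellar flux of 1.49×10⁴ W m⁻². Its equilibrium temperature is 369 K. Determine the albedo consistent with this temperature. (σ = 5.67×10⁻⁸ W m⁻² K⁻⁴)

From T_eq⁴ = S(1−A)/(4σ): 1−A = 4σT_eq⁴/S.
1−A = 4 × 5.67×10⁻⁸ × (369)⁴ / 1.49×10⁴ = 0.282.

A ≈ 0.72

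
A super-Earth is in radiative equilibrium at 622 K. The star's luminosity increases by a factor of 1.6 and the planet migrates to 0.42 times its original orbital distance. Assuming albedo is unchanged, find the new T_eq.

T_eq ∝ L^(1/4) · d^(−1/2).
T′ = 622 × 1.6^(1/4) / 0.42^(1/2) = 1080 K.

T_eq ≈ 1080 K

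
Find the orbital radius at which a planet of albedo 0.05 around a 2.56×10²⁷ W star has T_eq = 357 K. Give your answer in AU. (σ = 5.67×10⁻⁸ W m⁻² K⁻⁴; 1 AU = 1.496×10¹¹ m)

d ≈ 1.53 AU

From T_eq⁴ = L(1−A)/(16πσd²): d = √[L(1−A)/(16πσT_eq⁴)].
d = √[2.56×10²⁷ × 0.95 / (16π × 5.67×10⁻⁸ × (357)⁴)] = 2.29×10¹¹ m = 1.53 AU.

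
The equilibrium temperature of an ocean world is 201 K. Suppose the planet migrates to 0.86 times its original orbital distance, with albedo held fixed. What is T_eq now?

T_eq ∝ L^(1/4) · d^(−1/2).
T′ = 201 / 0.86^(1/2) = 217 K.

T_eq ≈ 217 K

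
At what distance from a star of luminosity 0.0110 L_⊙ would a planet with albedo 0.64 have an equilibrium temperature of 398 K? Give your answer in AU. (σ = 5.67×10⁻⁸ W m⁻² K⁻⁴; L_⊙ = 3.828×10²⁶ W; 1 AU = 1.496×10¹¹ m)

d ≈ 0.0308 AU

L = 0.0110 × 3.828×10²⁶ = 4.21×10²⁴ W.
From T_eq⁴ = L(1−A)/(16πσd²): d = √[L(1−A)/(16πσT_eq⁴)].
d = √[4.21×10²⁴ × 0.36 / (16π × 5.67×10⁻⁸ × (398)⁴)] = 4.60×10⁹ m = 0.0308 AU.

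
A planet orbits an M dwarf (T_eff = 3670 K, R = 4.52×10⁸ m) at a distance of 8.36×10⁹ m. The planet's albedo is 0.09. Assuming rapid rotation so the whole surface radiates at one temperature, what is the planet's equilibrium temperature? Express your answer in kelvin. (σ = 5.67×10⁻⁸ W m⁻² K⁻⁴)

T_eq ≈ 589 K

L = 4πR_⋆²σT_⋆⁴ = 4π(4.52×10⁸)² × 5.67×10⁻⁸ × (3670)⁴ = 2.64×10²⁵ W.
S = L/(4πd²) = 3.01×10⁴ W m⁻².
Energy balance: absorbed = emitted ⇒ πR²·S(1−A) = 4πR²·σT_eq⁴, so T_eq⁴ = S(1−A)/(4σ).
T_eq = [3.01×10⁴ × 0.91 / (4 × 5.67×10⁻⁸)]^(1/4) = (1.21×10¹¹)^(1/4) = 589 K.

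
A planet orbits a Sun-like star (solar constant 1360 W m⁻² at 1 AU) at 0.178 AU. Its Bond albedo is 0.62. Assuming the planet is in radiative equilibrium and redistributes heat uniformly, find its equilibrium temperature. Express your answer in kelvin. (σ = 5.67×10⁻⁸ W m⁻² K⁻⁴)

T_eq ≈ 518 K

Flux at 0.178 AU: S = 1360/0.178² = 4.29×10⁴ W m⁻².
Energy balance: absorbed = emitted ⇒ πR²·S(1−A) = 4πR²·σT_eq⁴, so T_eq⁴ = S(1−A)/(4σ).
T_eq = [4.29×10⁴ × 0.38 / (4 × 5.67×10⁻⁸)]^(1/4) = (7.19×10¹⁰)^(1/4) = 518 K.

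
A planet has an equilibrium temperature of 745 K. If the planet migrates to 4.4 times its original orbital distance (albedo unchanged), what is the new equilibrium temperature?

T_eq ∝ L^(1/4) · d^(−1/2).
T′ = 745 / 4.4^(1/2) = 355 K.

T_eq ≈ 355 K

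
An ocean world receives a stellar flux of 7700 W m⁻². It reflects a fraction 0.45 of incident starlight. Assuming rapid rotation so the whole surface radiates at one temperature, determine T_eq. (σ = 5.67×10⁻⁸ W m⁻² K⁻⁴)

T_eq ≈ 370 K

Energy balance: absorbed = emitted ⇒ πR²·S(1−A) = 4πR²·σT_eq⁴, so T_eq⁴ = S(1−A)/(4σ).
T_eq = [7700 × 0.55 / (4 × 5.67×10⁻⁸)]^(1/4) = (1.87×10¹⁰)^(1/4) = 370 K.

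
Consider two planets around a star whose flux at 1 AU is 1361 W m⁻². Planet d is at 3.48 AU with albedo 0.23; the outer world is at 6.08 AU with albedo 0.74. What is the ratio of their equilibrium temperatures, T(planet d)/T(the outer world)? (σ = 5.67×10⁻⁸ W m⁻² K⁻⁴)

T_eq = [S₀(1−A)/(4σd²)]^(1/4), so T ∝ (1−A)^(1/4) / √d.
T₁ = [1361×0.77/(4×5.67×10⁻⁸×3.48²)]^(1/4) = 139.76 K.
T₂ = [1361×0.26/(4×5.67×10⁻⁸×6.08²)]^(1/4) = 80.60 K.

T₁/T₂ ≈ 1.734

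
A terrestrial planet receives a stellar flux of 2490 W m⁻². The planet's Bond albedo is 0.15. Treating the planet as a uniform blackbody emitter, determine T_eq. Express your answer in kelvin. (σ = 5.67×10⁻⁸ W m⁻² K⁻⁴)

T_eq ≈ 311 K

Energy balance: absorbed = emitted ⇒ πR²·S(1−A) = 4πR²·σT_eq⁴, so T_eq⁴ = S(1−A)/(4σ).
T_eq = [2490 × 0.85 / (4 × 5.67×10⁻⁸)]^(1/4) = (9.33×10⁹)^(1/4) = 311 K.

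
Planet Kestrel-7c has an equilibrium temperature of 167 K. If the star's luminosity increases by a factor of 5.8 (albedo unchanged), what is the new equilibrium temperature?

T_eq ≈ 259 K

T_eq ∝ L^(1/4) · d^(−1/2).
T′ = 167 × 5.8^(1/4) = 259 K.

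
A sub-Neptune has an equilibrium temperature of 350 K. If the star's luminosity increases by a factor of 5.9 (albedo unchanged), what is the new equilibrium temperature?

T_eq ∝ L^(1/4) · d^(−1/2).
T′ = 350 × 5.9^(1/4) = 545 K.

T_eq ≈ 545 K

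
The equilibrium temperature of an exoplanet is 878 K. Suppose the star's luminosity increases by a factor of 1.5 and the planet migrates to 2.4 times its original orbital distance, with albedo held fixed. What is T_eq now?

T_eq ≈ 627 K

T_eq ∝ L^(1/4) · d^(−1/2).
T′ = 878 × 1.5^(1/4) / 2.4^(1/2) = 627 K.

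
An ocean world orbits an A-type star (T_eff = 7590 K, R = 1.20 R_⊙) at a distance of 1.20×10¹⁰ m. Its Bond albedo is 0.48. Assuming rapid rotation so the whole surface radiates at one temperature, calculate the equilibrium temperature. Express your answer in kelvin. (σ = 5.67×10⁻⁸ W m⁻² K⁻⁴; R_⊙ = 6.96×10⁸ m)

R_⋆ = 1.20 × 6.96×10⁸ = 8.35×10⁸ m.
L = 4πR_⋆²σT_⋆⁴ = 4π(8.35×10⁸)² × 5.67×10⁻⁸ × (7590)⁴ = 1.65×10²⁷ W.
S = L/(4πd²) = 9.12×10⁵ W m⁻².
Energy balance: absorbed = emitted ⇒ πR²·S(1−A) = 4πR²·σT_eq⁴, so T_eq⁴ = S(1−A)/(4σ).
T_eq = [9.12×10⁵ × 0.52 / (4 × 5.67×10⁻⁸)]^(1/4) = (2.09×10¹²)^(1/4) = 1200 K.

T_eq ≈ 1200 K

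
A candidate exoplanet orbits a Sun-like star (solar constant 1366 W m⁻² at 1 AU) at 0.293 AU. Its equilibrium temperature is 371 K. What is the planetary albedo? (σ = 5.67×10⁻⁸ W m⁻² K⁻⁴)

Flux at 0.293 AU: S = 1366/0.293² = 1.59×10⁴ W m⁻².
From T_eq⁴ = S(1−A)/(4σ): 1−A = 4σT_eq⁴/S.
1−A = 4 × 5.67×10⁻⁸ × (371)⁴ / 1.59×10⁴ = 0.270.

A ≈ 0.73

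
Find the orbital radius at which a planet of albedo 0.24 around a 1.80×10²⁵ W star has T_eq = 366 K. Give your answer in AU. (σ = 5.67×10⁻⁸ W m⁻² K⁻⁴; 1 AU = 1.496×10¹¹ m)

From T_eq⁴ = L(1−A)/(16πσd²): d = √[L(1−A)/(16πσT_eq⁴)].
d = √[1.80×10²⁵ × 0.76 / (16π × 5.67×10⁻⁸ × (366)⁴)] = 1.64×10¹⁰ m = 0.109 AU.

d ≈ 0.109 AU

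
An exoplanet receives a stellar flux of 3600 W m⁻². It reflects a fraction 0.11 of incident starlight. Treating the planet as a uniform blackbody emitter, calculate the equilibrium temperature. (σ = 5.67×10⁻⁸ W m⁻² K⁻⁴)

T_eq ≈ 345 K

Energy balance: absorbed = emitted ⇒ πR²·S(1−A) = 4πR²·σT_eq⁴, so T_eq⁴ = S(1−A)/(4σ).
T_eq = [3600 × 0.89 / (4 × 5.67×10⁻⁸)]^(1/4) = (1.41×10¹⁰)^(1/4) = 345 K.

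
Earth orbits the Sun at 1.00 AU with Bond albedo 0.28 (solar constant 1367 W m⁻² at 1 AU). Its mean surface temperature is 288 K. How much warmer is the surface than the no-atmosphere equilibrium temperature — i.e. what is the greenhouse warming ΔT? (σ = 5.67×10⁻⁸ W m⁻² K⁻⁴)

ΔT ≈ 31.3 K

S = 1367/1.00² = 1367 W m⁻².
T_eq = [S(1−A)/(4σ)]^(1/4) = [1367×0.72/(4×5.67×10⁻⁸)]^(1/4) = 256.7 K.
ΔT = T_surf − T_eq = 288 − 256.7.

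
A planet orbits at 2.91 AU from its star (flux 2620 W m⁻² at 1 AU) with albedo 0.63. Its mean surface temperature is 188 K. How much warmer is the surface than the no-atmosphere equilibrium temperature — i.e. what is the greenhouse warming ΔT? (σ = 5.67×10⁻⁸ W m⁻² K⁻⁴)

S = 2620/2.91² = 309.4 W m⁻².
T_eq = [S(1−A)/(4σ)]^(1/4) = [309.4×0.37/(4×5.67×10⁻⁸)]^(1/4) = 149.9 K.
ΔT = T_surf − T_eq = 188 − 149.9.

ΔT ≈ 38.1 K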